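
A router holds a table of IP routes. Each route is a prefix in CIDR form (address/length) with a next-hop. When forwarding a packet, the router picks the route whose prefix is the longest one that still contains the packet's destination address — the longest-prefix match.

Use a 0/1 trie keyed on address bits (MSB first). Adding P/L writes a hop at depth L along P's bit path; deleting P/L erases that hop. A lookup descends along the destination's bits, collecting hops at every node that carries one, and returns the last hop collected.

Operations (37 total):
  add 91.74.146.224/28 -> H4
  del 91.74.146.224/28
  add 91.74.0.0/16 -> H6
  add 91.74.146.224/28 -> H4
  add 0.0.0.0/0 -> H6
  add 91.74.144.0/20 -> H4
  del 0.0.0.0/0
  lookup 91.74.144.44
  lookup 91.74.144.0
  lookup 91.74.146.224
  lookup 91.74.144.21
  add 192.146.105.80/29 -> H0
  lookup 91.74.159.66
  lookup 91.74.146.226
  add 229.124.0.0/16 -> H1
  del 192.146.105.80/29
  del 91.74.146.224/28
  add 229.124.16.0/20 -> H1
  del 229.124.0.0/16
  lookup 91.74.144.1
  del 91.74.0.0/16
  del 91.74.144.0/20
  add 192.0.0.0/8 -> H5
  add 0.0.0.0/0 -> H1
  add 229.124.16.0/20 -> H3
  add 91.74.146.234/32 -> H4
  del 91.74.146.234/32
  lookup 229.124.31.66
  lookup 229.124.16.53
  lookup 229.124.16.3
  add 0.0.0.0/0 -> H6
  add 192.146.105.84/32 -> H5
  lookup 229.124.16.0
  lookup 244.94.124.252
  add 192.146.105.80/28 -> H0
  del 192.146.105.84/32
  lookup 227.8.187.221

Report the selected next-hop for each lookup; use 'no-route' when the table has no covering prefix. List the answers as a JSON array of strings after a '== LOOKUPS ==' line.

Process each operation:
  add 91.74.146.224/28 -> H4 at depth 28
  del 91.74.146.224/28 (clear depth 28)
  add 91.74.0.0/16 -> H6 at depth 16
  add 91.74.146.224/28 -> H4 at depth 28
  add 0.0.0.0/0 -> H6 at depth 0
  add 91.74.144.0/20 -> H4 at depth 20
  del 0.0.0.0/0 (clear depth 0)
  ? 91.74.144.44  path d0:-→d1:-→d2:-→d3:-→d4:-→d5:-→d6:-→d7:-→d8:-→d9:-→d10:-→d11:-→d12:-→d13:-→d14:-→d15:-→d16:H6→d17:-→d18:-→d19:-→d20:H4→d21:-→d22:-  best=H4
  ? 91.74.144.0  path d0:-→d1:-→d2:-→d3:-→d4:-→d5:-→d6:-→d7:-→d8:-→d9:-→d10:-→d11:-→d12:-→d13:-→d14:-→d15:-→d16:H6→d17:-→d18:-→d19:-→d20:H4→d21:-→d22:-  best=H4
  ? 91.74.146.224  path d0:-→d1:-→d2:-→d3:-→d4:-→d5:-→d6:-→d7:-→d8:-→d9:-→d10:-→d11:-→d12:-→d13:-→d14:-→d15:-→d16:H6→d17:-→d18:-→d19:-→d20:H4→d21:-→d22:-→d23:-→d24:-→d25:-→d26:-→d27:-→d28:H4  best=H4
  ? 91.74.144.21  path d0:-→d1:-→d2:-→d3:-→d4:-→d5:-→d6:-→d7:-→d8:-→d9:-→d10:-→d11:-→d12:-→d13:-→d14:-→d15:-→d16:H6→d17:-→d18:-→d19:-→d20:H4→d21:-→d22:-  best=H4
  add 192.146.105.80/29 -> H0 at depth 29
  ? 91.74.159.66  path d0:-→d1:-→d2:-→d3:-→d4:-→d5:-→d6:-→d7:-→d8:-→d9:-→d10:-→d11:-→d12:-→d13:-→d14:-→d15:-→d16:H6→d17:-→d18:-→d19:-→d20:H4  best=H4
  ? 91.74.146.226  path d0:-→d1:-→d2:-→d3:-→d4:-→d5:-→d6:-→d7:-→d8:-→d9:-→d10:-→d11:-→d12:-→d13:-→d14:-→d15:-→d16:H6→d17:-→d18:-→d19:-→d20:H4→d21:-→d22:-→d23:-→d24:-→d25:-→d26:-→d27:-→d28:H4  best=H4
  add 229.124.0.0/16 -> H1 at depth 16
  del 192.146.105.80/29 (clear depth 29)
  del 91.74.146.224/28 (clear depth 28)
  add 229.124.16.0/20 -> H1 at depth 20
  del 229.124.0.0/16 (clear depth 16)
  ? 91.74.144.1  path d0:-→d1:-→d2:-→d3:-→d4:-→d5:-→d6:-→d7:-→d8:-→d9:-→d10:-→d11:-→d12:-→d13:-→d14:-→d15:-→d16:H6→d17:-→d18:-→d19:-→d20:H4→d21:-→d22:-  best=H4
  del 91.74.0.0/16 (clear depth 16)
  del 91.74.144.0/20 (clear depth 20)
  add 192.0.0.0/8 -> H5 at depth 8
  add 0.0.0.0/0 -> H1 at depth 0
  add 229.124.16.0/20 -> H3 at depth 20
  add 91.74.146.234/32 -> H4 at depth 32
  del 91.74.146.234/32 (clear depth 32)
  ? 229.124.31.66  path d0:H1→d1:-→d2:-→d3:-→d4:-→d5:-→d6:-→d7:-→d8:-→d9:-→d10:-→d11:-→d12:-→d13:-→d14:-→d15:-→d16:-→d17:-→d18:-→d19:-→d20:H3  best=H3
  ? 229.124.16.53  path d0:H1→d1:-→d2:-→d3:-→d4:-→d5:-→d6:-→d7:-→d8:-→d9:-→d10:-→d11:-→d12:-→d13:-→d14:-→d15:-→d16:-→d17:-→d18:-→d19:-→d20:H3  best=H3
  ? 229.124.16.3  path d0:H1→d1:-→d2:-→d3:-→d4:-→d5:-→d6:-→d7:-→d8:-→d9:-→d10:-→d11:-→d12:-→d13:-→d14:-→d15:-→d16:-→d17:-→d18:-→d19:-→d20:H3  best=H3
  add 0.0.0.0/0 -> H6 at depth 0
  add 192.146.105.84/32 -> H5 at depth 32
  ? 229.124.16.0  path d0:H6→d1:-→d2:-→d3:-→d4:-→d5:-→d6:-→d7:-→d8:-→d9:-→d10:-→d11:-→d12:-→d13:-→d14:-→d15:-→d16:-→d17:-→d18:-→d19:-→d20:H3  best=H3
  ? 244.94.124.252  path d0:H6→d1:-→d2:-→d3:-  best=H6
  add 192.146.105.80/28 -> H0 at depth 28
  del 192.146.105.84/32 (clear depth 32)
  ? 227.8.187.221  path d0:H6→d1:-→d2:-→d3:-→d4:-→d5:-  best=H6

== LOOKUPS ==
["H4","H4","H4","H4","H4","H4","H4","H3","H3","H3","H3","H6","H6"]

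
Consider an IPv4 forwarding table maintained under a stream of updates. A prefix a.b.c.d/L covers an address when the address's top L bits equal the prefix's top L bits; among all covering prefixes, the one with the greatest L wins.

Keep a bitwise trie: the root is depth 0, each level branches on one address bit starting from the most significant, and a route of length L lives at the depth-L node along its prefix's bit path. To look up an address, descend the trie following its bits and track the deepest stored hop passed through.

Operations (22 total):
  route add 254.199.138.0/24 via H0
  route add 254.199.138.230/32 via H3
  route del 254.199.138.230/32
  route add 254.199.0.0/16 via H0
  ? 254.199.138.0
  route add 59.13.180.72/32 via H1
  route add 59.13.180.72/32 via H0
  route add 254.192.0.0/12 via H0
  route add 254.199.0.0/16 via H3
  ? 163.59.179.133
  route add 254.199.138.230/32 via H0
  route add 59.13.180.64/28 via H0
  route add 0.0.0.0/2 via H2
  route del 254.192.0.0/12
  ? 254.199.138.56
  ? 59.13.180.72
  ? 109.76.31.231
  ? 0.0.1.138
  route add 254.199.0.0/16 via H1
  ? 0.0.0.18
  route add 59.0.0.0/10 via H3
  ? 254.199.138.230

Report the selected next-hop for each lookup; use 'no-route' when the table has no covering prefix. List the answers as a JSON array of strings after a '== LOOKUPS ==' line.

Process each operation:
  add 254.199.138.0/24 -> H0 at depth 24
  add 254.199.138.230/32 -> H3 at depth 32
  del 254.199.138.230/32 (clear depth 32)
  add 254.199.0.0/16 -> H0 at depth 16
  Q 254.199.138.0: descend 111111101100011110001010 ; hops seen [H0,H0] ; pick H0
  add 59.13.180.72/32 -> H1 at depth 32
  add 59.13.180.72/32 -> H0 at depth 32
  add 254.192.0.0/12 -> H0 at depth 12
  add 254.199.0.0/16 -> H3 at depth 16
  Q 163.59.179.133: descend 1 ; hops seen [∅] ; pick no-route
  add 254.199.138.230/32 -> H0 at depth 32
  add 59.13.180.64/28 -> H0 at depth 28
  add 0.0.0.0/2 -> H2 at depth 2
  del 254.192.0.0/12 (clear depth 12)
  Q 254.199.138.56: descend 111111101100011110001010 ; hops seen [H3,H0] ; pick H0
  Q 59.13.180.72: descend 00111011000011011011010001001000 ; hops seen [H2,H0,H0] ; pick H0
  Q 109.76.31.231: descend 0 ; hops seen [∅] ; pick no-route
  Q 0.0.1.138: descend 00 ; hops seen [H2] ; pick H2
  add 254.199.0.0/16 -> H1 at depth 16
  Q 0.0.0.18: descend 00 ; hops seen [H2] ; pick H2
  add 59.0.0.0/10 -> H3 at depth 10
  Q 254.199.138.230: descend 11111110110001111000101011100110 ; hops seen [H1,H0,H0] ; pick H0

== LOOKUPS ==
["H0","no-route","H0","H0","no-route","H2","H2","H0"]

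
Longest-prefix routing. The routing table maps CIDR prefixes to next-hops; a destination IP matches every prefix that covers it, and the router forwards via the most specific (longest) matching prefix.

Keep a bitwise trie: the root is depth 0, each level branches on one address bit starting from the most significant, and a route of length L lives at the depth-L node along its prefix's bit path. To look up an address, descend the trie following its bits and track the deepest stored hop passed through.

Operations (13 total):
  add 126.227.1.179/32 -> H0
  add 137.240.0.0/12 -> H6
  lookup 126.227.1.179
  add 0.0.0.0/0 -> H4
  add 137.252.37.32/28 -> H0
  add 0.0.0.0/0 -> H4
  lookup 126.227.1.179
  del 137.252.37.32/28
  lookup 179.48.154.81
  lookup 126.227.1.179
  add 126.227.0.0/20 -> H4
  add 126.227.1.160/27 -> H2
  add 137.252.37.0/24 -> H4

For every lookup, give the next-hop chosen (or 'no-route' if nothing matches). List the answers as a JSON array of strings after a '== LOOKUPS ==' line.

Process each operation:
  add 126.227.1.179/32 -> H0 at depth 32
  add 137.240.0.0/12 -> H6 at depth 12
  Q 126.227.1.179: descend 01111110111000110000000110110011 ; hops seen [H0] ; pick H0
  add 0.0.0.0/0 -> H4 at depth 0
  add 137.252.37.32/28 -> H0 at depth 28
  add 0.0.0.0/0 -> H4 at depth 0
  Q 126.227.1.179: descend 01111110111000110000000110110011 ; hops seen [H4,H0] ; pick H0
  del 137.252.37.32/28 (clear depth 28)
  Q 179.48.154.81: descend 10 ; hops seen [H4] ; pick H4
  Q 126.227.1.179: descend 01111110111000110000000110110011 ; hops seen [H4,H0] ; pick H0
  add 126.227.0.0/20 -> H4 at depth 20
  add 126.227.1.160/27 -> H2 at depth 27
  add 137.252.37.0/24 -> H4 at depth 24

== LOOKUPS ==
["H0","H0","H4","H0"]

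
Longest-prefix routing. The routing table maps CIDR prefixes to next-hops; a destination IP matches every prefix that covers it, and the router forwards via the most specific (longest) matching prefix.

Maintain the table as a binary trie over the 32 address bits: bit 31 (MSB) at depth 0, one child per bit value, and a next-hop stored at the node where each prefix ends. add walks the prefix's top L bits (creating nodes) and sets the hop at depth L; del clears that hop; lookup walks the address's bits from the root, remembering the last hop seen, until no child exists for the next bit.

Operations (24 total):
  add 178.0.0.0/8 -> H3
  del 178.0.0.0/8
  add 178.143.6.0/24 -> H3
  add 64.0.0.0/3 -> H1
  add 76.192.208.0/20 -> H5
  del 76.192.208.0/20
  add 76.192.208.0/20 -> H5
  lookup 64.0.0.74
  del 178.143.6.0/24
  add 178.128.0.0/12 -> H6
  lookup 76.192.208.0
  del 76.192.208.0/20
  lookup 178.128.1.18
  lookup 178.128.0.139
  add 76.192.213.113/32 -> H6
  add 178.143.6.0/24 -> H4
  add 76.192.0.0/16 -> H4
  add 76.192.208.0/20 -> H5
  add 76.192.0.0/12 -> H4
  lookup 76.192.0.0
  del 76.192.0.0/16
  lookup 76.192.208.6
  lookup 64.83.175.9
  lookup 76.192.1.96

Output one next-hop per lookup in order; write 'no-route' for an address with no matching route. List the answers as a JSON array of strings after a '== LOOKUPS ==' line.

Apply in order:
  + 178.0.0.0/8 (H3) depth=8
  del 178.0.0.0/8 (clear depth 8)
  + 178.143.6.0/24 (H3) depth=24
  + 64.0.0.0/3 (H1) depth=3
  + 76.192.208.0/20 (H5) depth=20
  del 76.192.208.0/20 (clear depth 20)
  + 76.192.208.0/20 (H5) depth=20
  Q 64.0.0.74: descend 0100 ; hops seen [H1] ; pick H1
  del 178.143.6.0/24 (clear depth 24)
  + 178.128.0.0/12 (H6) depth=12
  Q 76.192.208.0: descend 01001100110000001101 ; hops seen [H1,H5] ; pick H5
  del 76.192.208.0/20 (clear depth 20)
  Q 178.128.1.18: descend 101100101000 ; hops seen [H6] ; pick H6
  Q 178.128.0.139: descend 101100101000 ; hops seen [H6] ; pick H6
  + 76.192.213.113/32 (H6) depth=32
  + 178.143.6.0/24 (H4) depth=24
  + 76.192.0.0/16 (H4) depth=16
  + 76.192.208.0/20 (H5) depth=20
  + 76.192.0.0/12 (H4) depth=12
  Q 76.192.0.0: descend 0100110011000000 ; hops seen [H1,H4,H4] ; pick H4
  del 76.192.0.0/16 (clear depth 16)
  Q 76.192.208.6: descend 010011001100000011010 ; hops seen [H1,H4,H5] ; pick H5
  Q 64.83.175.9: descend 0100 ; hops seen [H1] ; pick H1
  Q 76.192.1.96: descend 0100110011000000 ; hops seen [H1,H4] ; pick H4

== LOOKUPS ==
["H1","H5","H6","H6","H4","H5","H1","H4"]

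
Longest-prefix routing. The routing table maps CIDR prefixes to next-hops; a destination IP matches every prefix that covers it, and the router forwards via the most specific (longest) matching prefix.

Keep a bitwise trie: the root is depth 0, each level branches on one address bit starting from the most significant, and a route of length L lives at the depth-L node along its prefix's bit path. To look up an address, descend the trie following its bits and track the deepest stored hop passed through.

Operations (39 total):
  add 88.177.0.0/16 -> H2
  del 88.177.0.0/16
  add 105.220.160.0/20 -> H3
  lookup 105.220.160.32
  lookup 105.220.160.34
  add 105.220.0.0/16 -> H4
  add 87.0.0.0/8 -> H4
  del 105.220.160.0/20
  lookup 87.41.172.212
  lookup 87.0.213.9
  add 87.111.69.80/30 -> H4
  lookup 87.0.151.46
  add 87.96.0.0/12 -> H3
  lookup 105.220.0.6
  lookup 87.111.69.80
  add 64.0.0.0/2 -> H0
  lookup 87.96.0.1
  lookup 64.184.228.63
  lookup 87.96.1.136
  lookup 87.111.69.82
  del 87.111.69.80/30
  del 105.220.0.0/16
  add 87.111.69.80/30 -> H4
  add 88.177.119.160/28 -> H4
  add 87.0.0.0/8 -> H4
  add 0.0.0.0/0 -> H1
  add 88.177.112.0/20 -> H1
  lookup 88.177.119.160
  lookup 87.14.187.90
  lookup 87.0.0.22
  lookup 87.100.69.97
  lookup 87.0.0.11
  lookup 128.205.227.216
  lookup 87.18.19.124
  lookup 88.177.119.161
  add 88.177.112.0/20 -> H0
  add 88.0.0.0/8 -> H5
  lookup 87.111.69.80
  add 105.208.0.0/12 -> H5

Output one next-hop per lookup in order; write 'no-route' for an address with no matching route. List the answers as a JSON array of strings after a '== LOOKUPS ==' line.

Trace:
  + 88.177.0.0/16 (H2) depth=16
  del 88.177.0.0/16 (clear depth 16)
  + 105.220.160.0/20 (H3) depth=20
  Q 105.220.160.32: descend 01101001110111001010 ; hops seen [H3] ; pick H3
  Q 105.220.160.34: descend 01101001110111001010 ; hops seen [H3] ; pick H3
  + 105.220.0.0/16 (H4) depth=16
  + 87.0.0.0/8 (H4) depth=8
  del 105.220.160.0/20 (clear depth 20)
  Q 87.41.172.212: descend 01010111 ; hops seen [H4] ; pick H4
  Q 87.0.213.9: descend 01010111 ; hops seen [H4] ; pick H4
  + 87.111.69.80/30 (H4) depth=30
  Q 87.0.151.46: descend 010101110 ; hops seen [H4] ; pick H4
  + 87.96.0.0/12 (H3) depth=12
  Q 105.220.0.6: descend 0110100111011100 ; hops seen [H4] ; pick H4
  Q 87.111.69.80: descend 010101110110111101000101010100 ; hops seen [H4,H3,H4] ; pick H4
  + 64.0.0.0/2 (H0) depth=2
  Q 87.96.0.1: descend 010101110110 ; hops seen [H0,H4,H3] ; pick H3
  Q 64.184.228.63: descend 010 ; hops seen [H0] ; pick H0
  Q 87.96.1.136: descend 010101110110 ; hops seen [H0,H4,H3] ; pick H3
  Q 87.111.69.82: descend 010101110110111101000101010100 ; hops seen [H0,H4,H3,H4] ; pick H4
  del 87.111.69.80/30 (clear depth 30)
  del 105.220.0.0/16 (clear depth 16)
  + 87.111.69.80/30 (H4) depth=30
  + 88.177.119.160/28 (H4) depth=28
  + 87.0.0.0/8 (H4) depth=8
  + 0.0.0.0/0 (H1) depth=0
  + 88.177.112.0/20 (H1) depth=20
  Q 88.177.119.160: descend 0101100010110001011101111010 ; hops seen [H1,H0,H1,H4] ; pick H4
  Q 87.14.187.90: descend 010101110 ; hops seen [H1,H0,H4] ; pick H4
  Q 87.0.0.22: descend 010101110 ; hops seen [H1,H0,H4] ; pick H4
  Q 87.100.69.97: descend 010101110110 ; hops seen [H1,H0,H4,H3] ; pick H3
  Q 87.0.0.11: descend 010101110 ; hops seen [H1,H0,H4] ; pick H4
  Q 128.205.227.216: descend ε ; hops seen [H1] ; pick H1
  Q 87.18.19.124: descend 010101110 ; hops seen [H1,H0,H4] ; pick H4
  Q 88.177.119.161: descend 0101100010110001011101111010 ; hops seen [H1,H0,H1,H4] ; pick H4
  + 88.177.112.0/20 (H0) depth=20
  + 88.0.0.0/8 (H5) depth=8
  Q 87.111.69.80: descend 010101110110111101000101010100 ; hops seen [H1,H0,H4,H3,H4] ; pick H4
  + 105.208.0.0/12 (H5) depth=12

== LOOKUPS ==
["H3","H3","H4","H4","H4","H4","H4","H3","H0","H3","H4","H4","H4","H4","H3","H4","H1","H4","H4","H4"]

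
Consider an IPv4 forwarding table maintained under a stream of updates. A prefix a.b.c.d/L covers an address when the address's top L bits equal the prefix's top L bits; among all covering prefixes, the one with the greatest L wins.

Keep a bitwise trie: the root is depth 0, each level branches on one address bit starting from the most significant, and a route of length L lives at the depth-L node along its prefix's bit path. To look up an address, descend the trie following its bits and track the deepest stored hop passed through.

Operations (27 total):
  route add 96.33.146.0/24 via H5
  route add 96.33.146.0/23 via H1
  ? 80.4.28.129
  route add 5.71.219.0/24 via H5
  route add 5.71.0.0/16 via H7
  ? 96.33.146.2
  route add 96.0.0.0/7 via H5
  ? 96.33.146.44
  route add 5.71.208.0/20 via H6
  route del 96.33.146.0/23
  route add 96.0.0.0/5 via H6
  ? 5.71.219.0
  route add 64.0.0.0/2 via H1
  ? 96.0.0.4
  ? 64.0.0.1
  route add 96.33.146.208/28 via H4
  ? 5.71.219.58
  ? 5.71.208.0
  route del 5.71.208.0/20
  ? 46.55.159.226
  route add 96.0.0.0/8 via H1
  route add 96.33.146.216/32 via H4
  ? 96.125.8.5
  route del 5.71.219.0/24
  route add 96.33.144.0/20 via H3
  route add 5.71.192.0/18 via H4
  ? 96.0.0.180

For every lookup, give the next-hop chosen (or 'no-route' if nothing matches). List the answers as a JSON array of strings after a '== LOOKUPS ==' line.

Trace:
  add 96.33.146.0/24 -> H5 at depth 24
  add 96.33.146.0/23 -> H1 at depth 23
  lookup 80.4.28.129: bits 01 walk d0:-→d1:-→d2:- -> no-route
  add 5.71.219.0/24 -> H5 at depth 24
  add 5.71.0.0/16 -> H7 at depth 16
  lookup 96.33.146.2: bits 011000000010000110010010 walk d0:-→d1:-→d2:-→d3:-→d4:-→d5:-→d6:-→d7:-→d8:-→d9:-→d10:-→d11:-→d12:-→d13:-→d14:-→d15:-→d16:-→d17:-→d18:-→d19:-→d20:-→d21:-→d22:-→d23:H1→d24:H5 -> H5
  add 96.0.0.0/7 -> H5 at depth 7
  lookup 96.33.146.44: bits 011000000010000110010010 walk d0:-→d1:-→d2:-→d3:-→d4:-→d5:-→d6:-→d7:H5→d8:-→d9:-→d10:-→d11:-→d12:-→d13:-→d14:-→d15:-→d16:-→d17:-→d18:-→d19:-→d20:-→d21:-→d22:-→d23:H1→d24:H5 -> H5
  add 5.71.208.0/20 -> H6 at depth 20
  - 96.33.146.0/23 clear@23
  add 96.0.0.0/5 -> H6 at depth 5
  lookup 5.71.219.0: bits 000001010100011111011011 walk d0:-→d1:-→d2:-→d3:-→d4:-→d5:-→d6:-→d7:-→d8:-→d9:-→d10:-→d11:-→d12:-→d13:-→d14:-→d15:-→d16:H7→d17:-→d18:-→d19:-→d20:H6→d21:-→d22:-→d23:-→d24:H5 -> H5
  add 64.0.0.0/2 -> H1 at depth 2
  lookup 96.0.0.4: bits 0110000000 walk d0:-→d1:-→d2:H1→d3:-→d4:-→d5:H6→d6:-→d7:H5→d8:-→d9:-→d10:- -> H5
  lookup 64.0.0.1: bits 01 walk d0:-→d1:-→d2:H1 -> H1
  add 96.33.146.208/28 -> H4 at depth 28
  lookup 5.71.219.58: bits 000001010100011111011011 walk d0:-→d1:-→d2:-→d3:-→d4:-→d5:-→d6:-→d7:-→d8:-→d9:-→d10:-→d11:-→d12:-→d13:-→d14:-→d15:-→d16:H7→d17:-→d18:-→d19:-→d20:H6→d21:-→d22:-→d23:-→d24:H5 -> H5
  lookup 5.71.208.0: bits 00000101010001111101 walk d0:-→d1:-→d2:-→d3:-→d4:-→d5:-→d6:-→d7:-→d8:-→d9:-→d10:-→d11:-→d12:-→d13:-→d14:-→d15:-→d16:H7→d17:-→d18:-→d19:-→d20:H6 -> H6
  - 5.71.208.0/20 clear@20
  lookup 46.55.159.226: bits 00 walk d0:-→d1:-→d2:- -> no-route
  add 96.0.0.0/8 -> H1 at depth 8
  add 96.33.146.216/32 -> H4 at depth 32
  lookup 96.125.8.5: bits 011000000 walk d0:-→d1:-→d2:H1→d3:-→d4:-→d5:H6→d6:-→d7:H5→d8:H1→d9:- -> H1
  - 5.71.219.0/24 clear@24
  add 96.33.144.0/20 -> H3 at depth 20
  add 5.71.192.0/18 -> H4 at depth 18
  lookup 96.0.0.180: bits 0110000000 walk d0:-→d1:-→d2:H1→d3:-→d4:-→d5:H6→d6:-→d7:H5→d8:H1→d9:-→d10:- -> H1

== LOOKUPS ==
["no-route","H5","H5","H5","H5","H1","H5","H6","no-route","H1","H1"]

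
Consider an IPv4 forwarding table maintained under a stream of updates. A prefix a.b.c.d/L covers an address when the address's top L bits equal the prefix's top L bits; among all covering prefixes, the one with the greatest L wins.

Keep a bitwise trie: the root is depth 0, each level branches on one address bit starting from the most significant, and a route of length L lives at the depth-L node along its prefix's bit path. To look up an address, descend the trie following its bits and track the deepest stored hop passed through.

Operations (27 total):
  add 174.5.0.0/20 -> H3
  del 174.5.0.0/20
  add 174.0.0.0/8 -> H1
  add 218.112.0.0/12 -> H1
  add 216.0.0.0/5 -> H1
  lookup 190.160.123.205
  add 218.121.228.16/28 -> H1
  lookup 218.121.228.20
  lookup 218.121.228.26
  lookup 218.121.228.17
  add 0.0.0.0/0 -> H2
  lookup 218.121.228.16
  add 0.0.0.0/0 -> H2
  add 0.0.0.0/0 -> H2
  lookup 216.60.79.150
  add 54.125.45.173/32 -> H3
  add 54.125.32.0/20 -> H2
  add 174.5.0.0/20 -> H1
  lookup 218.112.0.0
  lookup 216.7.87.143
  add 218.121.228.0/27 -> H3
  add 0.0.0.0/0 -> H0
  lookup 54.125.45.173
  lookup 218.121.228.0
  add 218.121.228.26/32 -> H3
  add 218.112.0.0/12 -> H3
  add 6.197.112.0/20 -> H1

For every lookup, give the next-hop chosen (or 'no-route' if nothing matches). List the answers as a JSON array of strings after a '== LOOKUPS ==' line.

Process each operation:
  + 174.5.0.0/20 (H3) depth=20
  - 174.5.0.0/20 clear@20
  + 174.0.0.0/8 (H1) depth=8
  + 218.112.0.0/12 (H1) depth=12
  + 216.0.0.0/5 (H1) depth=5
  Q 190.160.123.205: descend 101 ; hops seen [∅] ; pick no-route
  + 218.121.228.16/28 (H1) depth=28
  Q 218.121.228.20: descend 1101101001111001111001000001 ; hops seen [H1,H1,H1] ; pick H1
  Q 218.121.228.26: descend 1101101001111001111001000001 ; hops seen [H1,H1,H1] ; pick H1
  Q 218.121.228.17: descend 1101101001111001111001000001 ; hops seen [H1,H1,H1] ; pick H1
  + 0.0.0.0/0 (H2) depth=0
  Q 218.121.228.16: descend 1101101001111001111001000001 ; hops seen [H2,H1,H1,H1] ; pick H1
  + 0.0.0.0/0 (H2) depth=0
  + 0.0.0.0/0 (H2) depth=0
  Q 216.60.79.150: descend 110110 ; hops seen [H2,H1] ; pick H1
  + 54.125.45.173/32 (H3) depth=32
  + 54.125.32.0/20 (H2) depth=20
  + 174.5.0.0/20 (H1) depth=20
  Q 218.112.0.0: descend 110110100111 ; hops seen [H2,H1,H1] ; pick H1
  Q 216.7.87.143: descend 110110 ; hops seen [H2,H1] ; pick H1
  + 218.121.228.0/27 (H3) depth=27
  + 0.0.0.0/0 (H0) depth=0
  Q 54.125.45.173: descend 00110110011111010010110110101101 ; hops seen [H0,H2,H3] ; pick H3
  Q 218.121.228.0: descend 110110100111100111100100000 ; hops seen [H0,H1,H1,H3] ; pick H3
  + 218.121.228.26/32 (H3) depth=32
  + 218.112.0.0/12 (H3) depth=12
  + 6.197.112.0/20 (H1) depth=20

== LOOKUPS ==
["no-route","H1","H1","H1","H1","H1","H1","H1","H3","H3"]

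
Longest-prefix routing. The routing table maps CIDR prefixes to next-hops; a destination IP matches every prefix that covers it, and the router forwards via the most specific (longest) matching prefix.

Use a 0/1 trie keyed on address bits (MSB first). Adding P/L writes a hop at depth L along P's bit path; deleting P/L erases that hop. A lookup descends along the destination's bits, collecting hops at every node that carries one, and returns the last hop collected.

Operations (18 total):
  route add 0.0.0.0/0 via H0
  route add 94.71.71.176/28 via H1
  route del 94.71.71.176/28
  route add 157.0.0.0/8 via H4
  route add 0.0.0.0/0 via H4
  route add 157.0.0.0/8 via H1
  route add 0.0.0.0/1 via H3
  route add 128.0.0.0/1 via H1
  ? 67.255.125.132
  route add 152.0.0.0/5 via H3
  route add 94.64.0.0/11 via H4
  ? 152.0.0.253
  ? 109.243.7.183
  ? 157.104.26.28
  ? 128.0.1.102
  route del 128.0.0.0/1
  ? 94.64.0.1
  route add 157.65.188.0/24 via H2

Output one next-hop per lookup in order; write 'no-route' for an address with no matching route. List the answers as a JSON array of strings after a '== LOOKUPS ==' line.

Process each operation:
  + 0.0.0.0/0 (H0) depth=0
  + 94.71.71.176/28 (H1) depth=28
  - 94.71.71.176/28 clear@28
  + 157.0.0.0/8 (H4) depth=8
  + 0.0.0.0/0 (H4) depth=0
  + 157.0.0.0/8 (H1) depth=8
  + 0.0.0.0/1 (H3) depth=1
  + 128.0.0.0/1 (H1) depth=1
  ? 67.255.125.132  path d0:H4→d1:H3→d2:-→d3:-  best=H3
  + 152.0.0.0/5 (H3) depth=5
  + 94.64.0.0/11 (H4) depth=11
  ? 152.0.0.253  path d0:H4→d1:H1→d2:-→d3:-→d4:-→d5:H3  best=H3
  ? 109.243.7.183  path d0:H4→d1:H3→d2:-  best=H3
  ? 157.104.26.28  path d0:H4→d1:H1→d2:-→d3:-→d4:-→d5:H3→d6:-→d7:-→d8:H1  best=H1
  ? 128.0.1.102  path d0:H4→d1:H1→d2:-→d3:-  best=H1
  - 128.0.0.0/1 clear@1
  ? 94.64.0.1  path d0:H4→d1:H3→d2:-→d3:-→d4:-→d5:-→d6:-→d7:-→d8:-→d9:-→d10:-→d11:H4→d12:-→d13:-  best=H4
  + 157.65.188.0/24 (H2) depth=24

== LOOKUPS ==
["H3","H3","H3","H1","H1","H4"]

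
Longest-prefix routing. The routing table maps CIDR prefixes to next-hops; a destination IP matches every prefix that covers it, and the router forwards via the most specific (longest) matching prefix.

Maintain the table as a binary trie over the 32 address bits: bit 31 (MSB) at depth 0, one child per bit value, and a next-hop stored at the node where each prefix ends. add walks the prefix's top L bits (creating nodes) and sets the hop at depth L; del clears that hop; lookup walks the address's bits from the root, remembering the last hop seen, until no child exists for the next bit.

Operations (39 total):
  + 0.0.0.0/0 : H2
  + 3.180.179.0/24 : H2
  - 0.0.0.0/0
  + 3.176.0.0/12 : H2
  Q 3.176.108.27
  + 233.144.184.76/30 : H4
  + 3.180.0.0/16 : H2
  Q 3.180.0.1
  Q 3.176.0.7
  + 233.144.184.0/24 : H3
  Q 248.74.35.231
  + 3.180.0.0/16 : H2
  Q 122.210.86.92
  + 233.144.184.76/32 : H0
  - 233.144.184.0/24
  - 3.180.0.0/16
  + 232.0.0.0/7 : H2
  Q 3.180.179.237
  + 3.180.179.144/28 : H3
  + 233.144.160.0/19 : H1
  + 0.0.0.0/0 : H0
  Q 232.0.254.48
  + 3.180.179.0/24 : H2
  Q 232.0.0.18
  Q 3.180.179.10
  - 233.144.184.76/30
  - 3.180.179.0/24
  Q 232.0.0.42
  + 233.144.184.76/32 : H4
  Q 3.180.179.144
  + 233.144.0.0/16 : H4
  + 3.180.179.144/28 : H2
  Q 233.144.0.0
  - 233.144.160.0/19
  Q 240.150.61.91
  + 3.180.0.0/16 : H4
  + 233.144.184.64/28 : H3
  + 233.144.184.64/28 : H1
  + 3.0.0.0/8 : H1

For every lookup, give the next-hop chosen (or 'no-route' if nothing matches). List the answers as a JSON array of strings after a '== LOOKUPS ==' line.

Apply in order:
  add 0.0.0.0/0 -> H2 at depth 0
  add 3.180.179.0/24 -> H2 at depth 24
  del 0.0.0.0/0 (clear depth 0)
  add 3.176.0.0/12 -> H2 at depth 12
  lookup 3.176.108.27: bits 0000001110110 walk d0:-→d1:-→d2:-→d3:-→d4:-→d5:-→d6:-→d7:-→d8:-→d9:-→d10:-→d11:-→d12:H2→d13:- -> H2
  add 233.144.184.76/30 -> H4 at depth 30
  add 3.180.0.0/16 -> H2 at depth 16
  lookup 3.180.0.1: bits 0000001110110100 walk d0:-→d1:-→d2:-→d3:-→d4:-→d5:-→d6:-→d7:-→d8:-→d9:-→d10:-→d11:-→d12:H2→d13:-→d14:-→d15:-→d16:H2 -> H2
  lookup 3.176.0.7: bits 0000001110110 walk d0:-→d1:-→d2:-→d3:-→d4:-→d5:-→d6:-→d7:-→d8:-→d9:-→d10:-→d11:-→d12:H2→d13:- -> H2
  add 233.144.184.0/24 -> H3 at depth 24
  lookup 248.74.35.231: bits 111 walk d0:-→d1:-→d2:-→d3:- -> no-route
  add 3.180.0.0/16 -> H2 at depth 16
  lookup 122.210.86.92: bits 0 walk d0:-→d1:- -> no-route
  add 233.144.184.76/32 -> H0 at depth 32
  del 233.144.184.0/24 (clear depth 24)
  del 3.180.0.0/16 (clear depth 16)
  add 232.0.0.0/7 -> H2 at depth 7
  lookup 3.180.179.237: bits 000000111011010010110011 walk d0:-→d1:-→d2:-→d3:-→d4:-→d5:-→d6:-→d7:-→d8:-→d9:-→d10:-→d11:-→d12:H2→d13:-→d14:-→d15:-→d16:-→d17:-→d18:-→d19:-→d20:-→d21:-→d22:-→d23:-→d24:H2 -> H2
  add 3.180.179.144/28 -> H3 at depth 28
  add 233.144.160.0/19 -> H1 at depth 19
  add 0.0.0.0/0 -> H0 at depth 0
  lookup 232.0.254.48: bits 1110100 walk d0:H0→d1:-→d2:-→d3:-→d4:-→d5:-→d6:-→d7:H2 -> H2
  add 3.180.179.0/24 -> H2 at depth 24
  lookup 232.0.0.18: bits 1110100 walk d0:H0→d1:-→d2:-→d3:-→d4:-→d5:-→d6:-→d7:H2 -> H2
  lookup 3.180.179.10: bits 000000111011010010110011 walk d0:H0→d1:-→d2:-→d3:-→d4:-→d5:-→d6:-→d7:-→d8:-→d9:-→d10:-→d11:-→d12:H2→d13:-→d14:-→d15:-→d16:-→d17:-→d18:-→d19:-→d20:-→d21:-→d22:-→d23:-→d24:H2 -> H2
  del 233.144.184.76/30 (clear depth 30)
  del 3.180.179.0/24 (clear depth 24)
  lookup 232.0.0.42: bits 1110100 walk d0:H0→d1:-→d2:-→d3:-→d4:-→d5:-→d6:-→d7:H2 -> H2
  add 233.144.184.76/32 -> H4 at depth 32
  lookup 3.180.179.144: bits 0000001110110100101100111001 walk d0:H0→d1:-→d2:-→d3:-→d4:-→d5:-→d6:-→d7:-→d8:-→d9:-→d10:-→d11:-→d12:H2→d13:-→d14:-→d15:-→d16:-→d17:-→d18:-→d19:-→d20:-→d21:-→d22:-→d23:-→d24:-→d25:-→d26:-→d27:-→d28:H3 -> H3
  add 233.144.0.0/16 -> H4 at depth 16
  add 3.180.179.144/28 -> H2 at depth 28
  lookup 233.144.0.0: bits 1110100110010000 walk d0:H0→d1:-→d2:-→d3:-→d4:-→d5:-→d6:-→d7:H2→d8:-→d9:-→d10:-→d11:-→d12:-→d13:-→d14:-→d15:-→d16:H4 -> H4
  del 233.144.160.0/19 (clear depth 19)
  lookup 240.150.61.91: bits 111 walk d0:H0→d1:-→d2:-→d3:- -> H0
  add 3.180.0.0/16 -> H4 at depth 16
  add 233.144.184.64/28 -> H3 at depth 28
  add 233.144.184.64/28 -> H1 at depth 28
  add 3.0.0.0/8 -> H1 at depth 8

== LOOKUPS ==
["H2","H2","H2","no-route","no-route","H2","H2","H2","H2","H2","H3","H4","H0"]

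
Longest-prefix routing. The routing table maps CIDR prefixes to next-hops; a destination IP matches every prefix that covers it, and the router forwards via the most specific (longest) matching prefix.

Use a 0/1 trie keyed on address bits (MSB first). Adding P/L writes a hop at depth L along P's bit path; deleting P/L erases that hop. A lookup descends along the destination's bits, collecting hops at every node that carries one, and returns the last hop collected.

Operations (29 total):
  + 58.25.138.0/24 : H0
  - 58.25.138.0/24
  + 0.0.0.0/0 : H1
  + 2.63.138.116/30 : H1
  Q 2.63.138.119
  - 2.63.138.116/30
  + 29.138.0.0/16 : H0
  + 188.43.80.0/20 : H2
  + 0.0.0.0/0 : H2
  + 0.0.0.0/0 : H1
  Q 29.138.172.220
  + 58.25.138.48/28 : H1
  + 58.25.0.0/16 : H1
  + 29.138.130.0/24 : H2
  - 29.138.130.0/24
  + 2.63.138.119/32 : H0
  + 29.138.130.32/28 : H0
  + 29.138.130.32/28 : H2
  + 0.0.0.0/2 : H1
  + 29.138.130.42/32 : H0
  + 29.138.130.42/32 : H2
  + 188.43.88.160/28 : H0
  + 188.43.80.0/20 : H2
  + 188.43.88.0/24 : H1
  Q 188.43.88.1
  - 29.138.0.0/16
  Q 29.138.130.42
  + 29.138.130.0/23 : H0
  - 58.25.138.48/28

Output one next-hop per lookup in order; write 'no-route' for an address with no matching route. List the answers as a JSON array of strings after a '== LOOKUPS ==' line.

Trace:
  + 58.25.138.0/24 (H0) depth=24
  - 58.25.138.0/24 clear@24
  + 0.0.0.0/0 (H1) depth=0
  + 2.63.138.116/30 (H1) depth=30
  Q 2.63.138.119: descend 000000100011111110001010011101 ; hops seen [H1,H1] ; pick H1
  - 2.63.138.116/30 clear@30
  + 29.138.0.0/16 (H0) depth=16
  + 188.43.80.0/20 (H2) depth=20
  + 0.0.0.0/0 (H2) depth=0
  + 0.0.0.0/0 (H1) depth=0
  Q 29.138.172.220: descend 0001110110001010 ; hops seen [H1,H0] ; pick H0
  + 58.25.138.48/28 (H1) depth=28
  + 58.25.0.0/16 (H1) depth=16
  + 29.138.130.0/24 (H2) depth=24
  - 29.138.130.0/24 clear@24
  + 2.63.138.119/32 (H0) depth=32
  + 29.138.130.32/28 (H0) depth=28
  + 29.138.130.32/28 (H2) depth=28
  + 0.0.0.0/2 (H1) depth=2
  + 29.138.130.42/32 (H0) depth=32
  + 29.138.130.42/32 (H2) depth=32
  + 188.43.88.160/28 (H0) depth=28
  + 188.43.80.0/20 (H2) depth=20
  + 188.43.88.0/24 (H1) depth=24
  Q 188.43.88.1: descend 101111000010101101011000 ; hops seen [H1,H2,H1] ; pick H1
  - 29.138.0.0/16 clear@16
  Q 29.138.130.42: descend 00011101100010101000001000101010 ; hops seen [H1,H1,H2,H2] ; pick H2
  + 29.138.130.0/23 (H0) depth=23
  - 58.25.138.48/28 clear@28

== LOOKUPS ==
["H1","H0","H1","H2"]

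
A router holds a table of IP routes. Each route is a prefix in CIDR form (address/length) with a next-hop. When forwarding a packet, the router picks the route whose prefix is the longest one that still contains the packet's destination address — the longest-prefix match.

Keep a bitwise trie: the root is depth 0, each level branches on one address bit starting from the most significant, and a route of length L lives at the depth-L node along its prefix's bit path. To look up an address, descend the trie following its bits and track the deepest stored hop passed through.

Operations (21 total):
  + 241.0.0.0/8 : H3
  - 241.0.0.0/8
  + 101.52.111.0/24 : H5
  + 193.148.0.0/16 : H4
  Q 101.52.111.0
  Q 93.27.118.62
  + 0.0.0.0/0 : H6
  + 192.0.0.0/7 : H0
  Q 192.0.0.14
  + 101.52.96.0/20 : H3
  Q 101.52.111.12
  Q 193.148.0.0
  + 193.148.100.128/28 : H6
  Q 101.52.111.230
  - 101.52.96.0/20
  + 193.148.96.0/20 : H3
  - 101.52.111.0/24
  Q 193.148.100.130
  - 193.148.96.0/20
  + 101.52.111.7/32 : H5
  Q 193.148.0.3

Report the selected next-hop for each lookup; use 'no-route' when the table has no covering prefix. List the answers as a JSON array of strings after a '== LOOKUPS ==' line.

Trace:
  add 241.0.0.0/8 -> H3 at depth 8
  del 241.0.0.0/8 (clear depth 8)
  add 101.52.111.0/24 -> H5 at depth 24
  add 193.148.0.0/16 -> H4 at depth 16
  ? 101.52.111.0  path d0:-→d1:-→d2:-→d3:-→d4:-→d5:-→d6:-→d7:-→d8:-→d9:-→d10:-→d11:-→d12:-→d13:-→d14:-→d15:-→d16:-→d17:-→d18:-→d19:-→d20:-→d21:-→d22:-→d23:-→d24:H5  best=H5
  ? 93.27.118.62  path d0:-→d1:-→d2:-  best=no-route
  add 0.0.0.0/0 -> H6 at depth 0
  add 192.0.0.0/7 -> H0 at depth 7
  ? 192.0.0.14  path d0:H6→d1:-→d2:-→d3:-→d4:-→d5:-→d6:-→d7:H0  best=H0
  add 101.52.96.0/20 -> H3 at depth 20
  ? 101.52.111.12  path d0:H6→d1:-→d2:-→d3:-→d4:-→d5:-→d6:-→d7:-→d8:-→d9:-→d10:-→d11:-→d12:-→d13:-→d14:-→d15:-→d16:-→d17:-→d18:-→d19:-→d20:H3→d21:-→d22:-→d23:-→d24:H5  best=H5
  ? 193.148.0.0  path d0:H6→d1:-→d2:-→d3:-→d4:-→d5:-→d6:-→d7:H0→d8:-→d9:-→d10:-→d11:-→d12:-→d13:-→d14:-→d15:-→d16:H4  best=H4
  add 193.148.100.128/28 -> H6 at depth 28
  ? 101.52.111.230  path d0:H6→d1:-→d2:-→d3:-→d4:-→d5:-→d6:-→d7:-→d8:-→d9:-→d10:-→d11:-→d12:-→d13:-→d14:-→d15:-→d16:-→d17:-→d18:-→d19:-→d20:H3→d21:-→d22:-→d23:-→d24:H5  best=H5
  del 101.52.96.0/20 (clear depth 20)
  add 193.148.96.0/20 -> H3 at depth 20
  del 101.52.111.0/24 (clear depth 24)
  ? 193.148.100.130  path d0:H6→d1:-→d2:-→d3:-→d4:-→d5:-→d6:-→d7:H0→d8:-→d9:-→d10:-→d11:-→d12:-→d13:-→d14:-→d15:-→d16:H4→d17:-→d18:-→d19:-→d20:H3→d21:-→d22:-→d23:-→d24:-→d25:-→d26:-→d27:-→d28:H6  best=H6
  del 193.148.96.0/20 (clear depth 20)
  add 101.52.111.7/32 -> H5 at depth 32
  ? 193.148.0.3  path d0:H6→d1:-→d2:-→d3:-→d4:-→d5:-→d6:-→d7:H0→d8:-→d9:-→d10:-→d11:-→d12:-→d13:-→d14:-→d15:-→d16:H4→d17:-  best=H4

== LOOKUPS ==
["H5","no-route","H0","H5","H4","H5","H6","H4"]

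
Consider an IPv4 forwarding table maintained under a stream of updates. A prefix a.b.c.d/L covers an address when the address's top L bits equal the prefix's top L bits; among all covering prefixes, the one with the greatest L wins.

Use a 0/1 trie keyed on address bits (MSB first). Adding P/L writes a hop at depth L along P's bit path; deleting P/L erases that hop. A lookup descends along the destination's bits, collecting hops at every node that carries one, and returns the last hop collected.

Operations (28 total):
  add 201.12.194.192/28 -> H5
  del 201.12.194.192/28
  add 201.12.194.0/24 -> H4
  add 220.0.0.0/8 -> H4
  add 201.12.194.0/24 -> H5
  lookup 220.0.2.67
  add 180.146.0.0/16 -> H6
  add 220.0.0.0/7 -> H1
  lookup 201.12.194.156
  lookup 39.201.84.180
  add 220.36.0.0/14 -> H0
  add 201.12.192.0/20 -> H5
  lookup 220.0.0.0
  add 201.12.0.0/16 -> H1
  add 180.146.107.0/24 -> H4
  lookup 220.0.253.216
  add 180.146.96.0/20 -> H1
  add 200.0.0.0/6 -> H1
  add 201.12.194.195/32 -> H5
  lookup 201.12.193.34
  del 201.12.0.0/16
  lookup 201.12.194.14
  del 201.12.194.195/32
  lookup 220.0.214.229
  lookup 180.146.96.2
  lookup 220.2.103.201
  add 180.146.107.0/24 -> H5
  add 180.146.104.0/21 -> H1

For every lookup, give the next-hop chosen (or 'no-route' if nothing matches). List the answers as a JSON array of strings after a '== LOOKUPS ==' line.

Process each operation:
  add 201.12.194.192/28 -> H5 at depth 28
  del 201.12.194.192/28 (clear depth 28)
  add 201.12.194.0/24 -> H4 at depth 24
  add 220.0.0.0/8 -> H4 at depth 8
  add 201.12.194.0/24 -> H5 at depth 24
  Q 220.0.2.67: descend 11011100 ; hops seen [H4] ; pick H4
  add 180.146.0.0/16 -> H6 at depth 16
  add 220.0.0.0/7 -> H1 at depth 7
  Q 201.12.194.156: descend 1100100100001100110000101 ; hops seen [H5] ; pick H5
  Q 39.201.84.180: descend ε ; hops seen [∅] ; pick no-route
  add 220.36.0.0/14 -> H0 at depth 14
  add 201.12.192.0/20 -> H5 at depth 20
  Q 220.0.0.0: descend 1101110000 ; hops seen [H1,H4] ; pick H4
  add 201.12.0.0/16 -> H1 at depth 16
  add 180.146.107.0/24 -> H4 at depth 24
  Q 220.0.253.216: descend 1101110000 ; hops seen [H1,H4] ; pick H4
  add 180.146.96.0/20 -> H1 at depth 20
  add 200.0.0.0/6 -> H1 at depth 6
  add 201.12.194.195/32 -> H5 at depth 32
  Q 201.12.193.34: descend 1100100100001100110000 ; hops seen [H1,H1,H5] ; pick H5
  del 201.12.0.0/16 (clear depth 16)
  Q 201.12.194.14: descend 110010010000110011000010 ; hops seen [H1,H5,H5] ; pick H5
  del 201.12.194.195/32 (clear depth 32)
  Q 220.0.214.229: descend 1101110000 ; hops seen [H1,H4] ; pick H4
  Q 180.146.96.2: descend 10110100100100100110 ; hops seen [H6,H1] ; pick H1
  Q 220.2.103.201: descend 1101110000 ; hops seen [H1,H4] ; pick H4
  add 180.146.107.0/24 -> H5 at depth 24
  add 180.146.104.0/21 -> H1 at depth 21

== LOOKUPS ==
["H4","H5","no-route","H4","H4","H5","H5","H4","H1","H4"]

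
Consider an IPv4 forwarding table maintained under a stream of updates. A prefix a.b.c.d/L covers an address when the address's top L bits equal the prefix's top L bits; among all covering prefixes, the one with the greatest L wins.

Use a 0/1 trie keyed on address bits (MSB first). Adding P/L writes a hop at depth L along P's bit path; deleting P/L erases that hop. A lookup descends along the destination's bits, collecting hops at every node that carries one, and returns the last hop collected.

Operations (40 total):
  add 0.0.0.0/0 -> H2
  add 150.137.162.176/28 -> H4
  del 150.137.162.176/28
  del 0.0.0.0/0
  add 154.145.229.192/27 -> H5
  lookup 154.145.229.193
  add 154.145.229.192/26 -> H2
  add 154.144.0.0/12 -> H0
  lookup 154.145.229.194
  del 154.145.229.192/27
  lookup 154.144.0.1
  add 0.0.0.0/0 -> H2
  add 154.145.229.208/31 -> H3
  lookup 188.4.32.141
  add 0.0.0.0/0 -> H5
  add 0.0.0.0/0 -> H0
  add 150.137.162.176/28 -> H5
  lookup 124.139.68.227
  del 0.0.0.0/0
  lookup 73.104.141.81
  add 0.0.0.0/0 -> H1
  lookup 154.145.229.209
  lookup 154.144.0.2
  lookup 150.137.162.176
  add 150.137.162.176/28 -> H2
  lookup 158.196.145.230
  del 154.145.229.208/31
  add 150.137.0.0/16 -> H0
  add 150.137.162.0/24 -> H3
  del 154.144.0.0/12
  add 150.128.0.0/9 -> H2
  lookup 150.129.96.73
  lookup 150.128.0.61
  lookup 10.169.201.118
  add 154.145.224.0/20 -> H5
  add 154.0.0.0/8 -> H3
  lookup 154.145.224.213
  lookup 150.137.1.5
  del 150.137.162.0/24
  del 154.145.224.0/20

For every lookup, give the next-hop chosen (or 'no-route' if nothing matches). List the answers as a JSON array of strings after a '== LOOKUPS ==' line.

Process each operation:
  add 0.0.0.0/0 -> H2 at depth 0
  add 150.137.162.176/28 -> H4 at depth 28
  del 150.137.162.176/28 (clear depth 28)
  del 0.0.0.0/0 (clear depth 0)
  add 154.145.229.192/27 -> H5 at depth 27
  lookup 154.145.229.193: bits 100110101001000111100101110 walk d0:-→d1:-→d2:-→d3:-→d4:-→d5:-→d6:-→d7:-→d8:-→d9:-→d10:-→d11:-→d12:-→d13:-→d14:-→d15:-→d16:-→d17:-→d18:-→d19:-→d20:-→d21:-→d22:-→d23:-→d24:-→d25:-→d26:-→d27:H5 -> H5
  add 154.145.229.192/26 -> H2 at depth 26
  add 154.144.0.0/12 -> H0 at depth 12
  lookup 154.145.229.194: bits 100110101001000111100101110 walk d0:-→d1:-→d2:-→d3:-→d4:-→d5:-→d6:-→d7:-→d8:-→d9:-→d10:-→d11:-→d12:H0→d13:-→d14:-→d15:-→d16:-→d17:-→d18:-→d19:-→d20:-→d21:-→d22:-→d23:-→d24:-→d25:-→d26:H2→d27:H5 -> H5
  del 154.145.229.192/27 (clear depth 27)
  lookup 154.144.0.1: bits 100110101001000 walk d0:-→d1:-→d2:-→d3:-→d4:-→d5:-→d6:-→d7:-→d8:-→d9:-→d10:-→d11:-→d12:H0→d13:-→d14:-→d15:- -> H0
  add 0.0.0.0/0 -> H2 at depth 0
  add 154.145.229.208/31 -> H3 at depth 31
  lookup 188.4.32.141: bits 10 walk d0:H2→d1:-→d2:- -> H2
  add 0.0.0.0/0 -> H5 at depth 0
  add 0.0.0.0/0 -> H0 at depth 0
  add 150.137.162.176/28 -> H5 at depth 28
  lookup 124.139.68.227: bits ε walk d0:H0 -> H0
  del 0.0.0.0/0 (clear depth 0)
  lookup 73.104.141.81: bits ε walk d0:- -> no-route
  add 0.0.0.0/0 -> H1 at depth 0
  lookup 154.145.229.209: bits 1001101010010001111001011101000 walk d0:H1→d1:-→d2:-→d3:-→d4:-→d5:-→d6:-→d7:-→d8:-→d9:-→d10:-→d11:-→d12:H0→d13:-→d14:-→d15:-→d16:-→d17:-→d18:-→d19:-→d20:-→d21:-→d22:-→d23:-→d24:-→d25:-→d26:H2→d27:-→d28:-→d29:-→d30:-→d31:H3 -> H3
  lookup 154.144.0.2: bits 100110101001000 walk d0:H1→d1:-→d2:-→d3:-→d4:-→d5:-→d6:-→d7:-→d8:-→d9:-→d10:-→d11:-→d12:H0→d13:-→d14:-→d15:- -> H0
  lookup 150.137.162.176: bits 1001011010001001101000101011 walk d0:H1→d1:-→d2:-→d3:-→d4:-→d5:-→d6:-→d7:-→d8:-→d9:-→d10:-→d11:-→d12:-→d13:-→d14:-→d15:-→d16:-→d17:-→d18:-→d19:-→d20:-→d21:-→d22:-→d23:-→d24:-→d25:-→d26:-→d27:-→d28:H5 -> H5
  add 150.137.162.176/28 -> H2 at depth 28
  lookup 158.196.145.230: bits 10011 walk d0:H1→d1:-→d2:-→d3:-→d4:-→d5:- -> H1
  del 154.145.229.208/31 (clear depth 31)
  add 150.137.0.0/16 -> H0 at depth 16
  add 150.137.162.0/24 -> H3 at depth 24
  del 154.144.0.0/12 (clear depth 12)
  add 150.128.0.0/9 -> H2 at depth 9
  lookup 150.129.96.73: bits 100101101000 walk d0:H1→d1:-→d2:-→d3:-→d4:-→d5:-→d6:-→d7:-→d8:-→d9:H2→d10:-→d11:-→d12:- -> H2
  lookup 150.128.0.61: bits 100101101000 walk d0:H1→d1:-→d2:-→d3:-→d4:-→d5:-→d6:-→d7:-→d8:-→d9:H2→d10:-→d11:-→d12:- -> H2
  lookup 10.169.201.118: bits ε walk d0:H1 -> H1
  add 154.145.224.0/20 -> H5 at depth 20
  add 154.0.0.0/8 -> H3 at depth 8
  lookup 154.145.224.213: bits 100110101001000111100 walk d0:H1→d1:-→d2:-→d3:-→d4:-→d5:-→d6:-→d7:-→d8:H3→d9:-→d10:-→d11:-→d12:-→d13:-→d14:-→d15:-→d16:-→d17:-→d18:-→d19:-→d20:H5→d21:- -> H5
  lookup 150.137.1.5: bits 1001011010001001 walk d0:H1→d1:-→d2:-→d3:-→d4:-→d5:-→d6:-→d7:-→d8:-→d9:H2→d10:-→d11:-→d12:-→d13:-→d14:-→d15:-→d16:H0 -> H0
  del 150.137.162.0/24 (clear depth 24)
  del 154.145.224.0/20 (clear depth 20)

== LOOKUPS ==
["H5","H5","H0","H2","H0","no-route","H3","H0","H5","H1","H2","H2","H1","H5","H0"]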